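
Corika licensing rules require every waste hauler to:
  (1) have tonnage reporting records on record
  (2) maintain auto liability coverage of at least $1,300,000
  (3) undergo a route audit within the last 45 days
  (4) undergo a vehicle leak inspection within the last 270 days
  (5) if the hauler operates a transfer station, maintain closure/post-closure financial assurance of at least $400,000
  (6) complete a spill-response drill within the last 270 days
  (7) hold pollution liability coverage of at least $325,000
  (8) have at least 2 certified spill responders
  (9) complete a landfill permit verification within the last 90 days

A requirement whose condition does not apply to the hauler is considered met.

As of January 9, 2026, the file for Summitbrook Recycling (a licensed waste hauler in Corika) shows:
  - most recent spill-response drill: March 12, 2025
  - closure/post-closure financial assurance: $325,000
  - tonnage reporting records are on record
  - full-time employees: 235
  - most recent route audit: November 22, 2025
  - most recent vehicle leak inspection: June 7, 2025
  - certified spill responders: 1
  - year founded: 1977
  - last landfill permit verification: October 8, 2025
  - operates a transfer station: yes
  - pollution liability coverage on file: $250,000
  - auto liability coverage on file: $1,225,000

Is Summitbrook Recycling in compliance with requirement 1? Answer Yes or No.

Yes

1. tonnage reporting records present → met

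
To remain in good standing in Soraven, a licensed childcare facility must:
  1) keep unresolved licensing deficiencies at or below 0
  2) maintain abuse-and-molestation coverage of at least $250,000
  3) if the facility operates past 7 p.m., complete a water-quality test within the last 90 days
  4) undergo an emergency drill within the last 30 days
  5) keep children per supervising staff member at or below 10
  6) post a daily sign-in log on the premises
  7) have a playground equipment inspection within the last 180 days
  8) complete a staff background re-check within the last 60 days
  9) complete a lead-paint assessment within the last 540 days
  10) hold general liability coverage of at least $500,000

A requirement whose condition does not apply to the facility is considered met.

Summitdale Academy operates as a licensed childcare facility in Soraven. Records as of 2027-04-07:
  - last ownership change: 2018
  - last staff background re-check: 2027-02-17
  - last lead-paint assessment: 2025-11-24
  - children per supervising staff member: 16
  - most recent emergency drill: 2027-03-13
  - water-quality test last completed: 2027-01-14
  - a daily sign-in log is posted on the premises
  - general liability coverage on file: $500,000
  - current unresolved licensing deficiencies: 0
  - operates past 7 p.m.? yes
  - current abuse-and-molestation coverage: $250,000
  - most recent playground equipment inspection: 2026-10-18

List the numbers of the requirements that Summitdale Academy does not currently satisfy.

1. unresolved licensing deficiencies 0 ≤ 0 → met
2. abuse-and-molestation coverage $250,000 ≥ $250,000 → met
3. condition 'operates past 7 p.m.' holds; water-quality test 83 days ago vs limit 90 → met
4. emergency drill 25 days ago vs limit 30 → met
5. children per supervising staff member 16 > 10 → not met
6. daily sign-in log present → met
7. playground equipment inspection 171 days ago vs limit 180 → met
8. staff background re-check 49 days ago vs limit 60 → met
9. lead-paint assessment 499 days ago vs limit 540 → met
10. general liability coverage $500,000 ≥ $500,000 → met
Not met: 5

5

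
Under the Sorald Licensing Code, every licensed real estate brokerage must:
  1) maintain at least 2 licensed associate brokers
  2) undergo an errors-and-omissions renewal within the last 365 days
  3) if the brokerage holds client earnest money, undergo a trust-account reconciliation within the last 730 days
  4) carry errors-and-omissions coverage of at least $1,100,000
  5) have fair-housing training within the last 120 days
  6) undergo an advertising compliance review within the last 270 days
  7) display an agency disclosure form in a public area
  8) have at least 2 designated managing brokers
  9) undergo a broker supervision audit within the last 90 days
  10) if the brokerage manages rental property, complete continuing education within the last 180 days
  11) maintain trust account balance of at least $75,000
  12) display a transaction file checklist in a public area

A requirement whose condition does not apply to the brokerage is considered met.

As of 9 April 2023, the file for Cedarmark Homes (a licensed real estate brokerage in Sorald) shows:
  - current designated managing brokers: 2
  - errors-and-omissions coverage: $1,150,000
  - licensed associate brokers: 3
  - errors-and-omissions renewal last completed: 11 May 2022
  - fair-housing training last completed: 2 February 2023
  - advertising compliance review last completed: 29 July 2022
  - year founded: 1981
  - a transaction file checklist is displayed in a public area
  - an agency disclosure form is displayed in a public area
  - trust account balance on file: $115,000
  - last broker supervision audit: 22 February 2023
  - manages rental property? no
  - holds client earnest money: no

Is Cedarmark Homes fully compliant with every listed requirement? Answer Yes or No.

Yes

1. licensed associate brokers 3 ≥ 2 → met
2. errors-and-omissions renewal 333 days ago vs limit 365 → met
3. condition 'holds client earnest money' does not hold → requirement n/a → met
4. errors-and-omissions coverage $1,150,000 ≥ $1,100,000 → met
5. fair-housing training 66 days ago vs limit 120 → met
6. advertising compliance review 254 days ago vs limit 270 → met
7. agency disclosure form present → met
8. designated managing brokers 2 ≥ 2 → met
9. broker supervision audit 46 days ago vs limit 90 → met
10. condition 'manages rental property' does not hold → requirement n/a → met
11. trust account balance $115,000 ≥ $75,000 → met
12. transaction file checklist present → met
All met.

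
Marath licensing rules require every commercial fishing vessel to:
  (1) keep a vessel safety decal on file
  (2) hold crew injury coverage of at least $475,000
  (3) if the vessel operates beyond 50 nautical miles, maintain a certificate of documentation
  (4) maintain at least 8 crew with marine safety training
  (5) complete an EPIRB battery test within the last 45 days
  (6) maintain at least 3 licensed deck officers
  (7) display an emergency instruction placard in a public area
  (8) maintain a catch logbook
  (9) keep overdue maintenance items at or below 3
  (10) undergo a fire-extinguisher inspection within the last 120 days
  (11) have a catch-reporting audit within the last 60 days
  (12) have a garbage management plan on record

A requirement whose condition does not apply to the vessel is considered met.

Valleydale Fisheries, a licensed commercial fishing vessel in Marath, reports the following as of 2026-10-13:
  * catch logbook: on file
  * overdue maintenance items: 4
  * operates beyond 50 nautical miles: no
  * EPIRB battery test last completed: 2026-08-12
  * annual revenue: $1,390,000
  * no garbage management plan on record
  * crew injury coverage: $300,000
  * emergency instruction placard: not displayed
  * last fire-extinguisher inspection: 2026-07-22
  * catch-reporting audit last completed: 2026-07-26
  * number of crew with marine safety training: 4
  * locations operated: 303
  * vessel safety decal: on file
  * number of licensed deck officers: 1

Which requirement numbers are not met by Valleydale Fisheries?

1. vessel safety decal present → met
2. crew injury coverage $300,000 < $475,000 → not met
3. condition 'operates beyond 50 nautical miles' does not hold → requirement n/a → met
4. crew with marine safety training 4 < 8 → not met
5. EPIRB battery test 62 days ago vs limit 45 → not met
6. licensed deck officers 1 < 3 → not met
7. emergency instruction placard absent → not met
8. catch logbook present → met
9. overdue maintenance items 4 > 3 → not met
10. fire-extinguisher inspection 83 days ago vs limit 120 → met
11. catch-reporting audit 79 days ago vs limit 60 → not met
12. garbage management plan absent → not met
Not met: 2, 4, 5, 6, 7, 9, 11, 12

2, 4, 5, 6, 7, 9, 11, 12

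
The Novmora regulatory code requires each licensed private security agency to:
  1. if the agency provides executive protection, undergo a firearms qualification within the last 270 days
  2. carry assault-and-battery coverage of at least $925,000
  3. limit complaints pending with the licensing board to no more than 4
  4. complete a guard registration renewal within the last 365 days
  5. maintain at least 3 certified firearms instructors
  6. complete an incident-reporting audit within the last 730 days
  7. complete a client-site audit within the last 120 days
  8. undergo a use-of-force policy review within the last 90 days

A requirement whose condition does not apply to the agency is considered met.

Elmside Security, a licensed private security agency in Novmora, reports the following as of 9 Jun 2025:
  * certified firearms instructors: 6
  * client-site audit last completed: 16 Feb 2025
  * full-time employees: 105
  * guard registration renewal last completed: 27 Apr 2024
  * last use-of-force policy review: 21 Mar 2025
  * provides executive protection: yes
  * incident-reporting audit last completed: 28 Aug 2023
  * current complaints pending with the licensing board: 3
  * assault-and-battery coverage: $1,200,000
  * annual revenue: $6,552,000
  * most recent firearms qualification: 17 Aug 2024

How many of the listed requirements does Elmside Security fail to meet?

2

1. condition 'provides executive protection' holds; firearms qualification 296 days ago vs limit 270 → not met
2. assault-and-battery coverage $1,200,000 ≥ $925,000 → met
3. complaints pending with the licensing board 3 ≤ 4 → met
4. guard registration renewal 408 days ago vs limit 365 → not met
5. certified firearms instructors 6 ≥ 3 → met
6. incident-reporting audit 651 days ago vs limit 730 → met
7. client-site audit 113 days ago vs limit 120 → met
8. use-of-force policy review 80 days ago vs limit 90 → met
Not met: 2 of 8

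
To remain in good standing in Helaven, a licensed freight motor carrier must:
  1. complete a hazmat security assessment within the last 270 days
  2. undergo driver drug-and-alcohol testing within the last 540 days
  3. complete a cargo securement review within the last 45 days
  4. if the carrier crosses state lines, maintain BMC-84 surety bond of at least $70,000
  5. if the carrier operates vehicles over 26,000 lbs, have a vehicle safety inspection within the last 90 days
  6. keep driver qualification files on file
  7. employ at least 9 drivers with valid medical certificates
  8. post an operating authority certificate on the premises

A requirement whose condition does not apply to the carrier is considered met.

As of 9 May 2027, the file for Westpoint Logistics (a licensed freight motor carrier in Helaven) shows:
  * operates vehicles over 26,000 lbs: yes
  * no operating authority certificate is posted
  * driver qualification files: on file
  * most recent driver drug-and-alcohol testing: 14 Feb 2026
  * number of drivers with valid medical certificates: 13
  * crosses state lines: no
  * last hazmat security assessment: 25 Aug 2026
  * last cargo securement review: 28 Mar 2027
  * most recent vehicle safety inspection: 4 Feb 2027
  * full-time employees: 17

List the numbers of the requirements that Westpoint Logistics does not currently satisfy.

1. hazmat security assessment 257 days ago vs limit 270 → met
2. driver drug-and-alcohol testing 449 days ago vs limit 540 → met
3. cargo securement review 42 days ago vs limit 45 → met
4. condition 'crosses state lines' does not hold → requirement n/a → met
5. condition 'operates vehicles over 26,000 lbs' holds; vehicle safety inspection 94 days ago vs limit 90 → not met
6. driver qualification files present → met
7. drivers with valid medical certificates 13 ≥ 9 → met
8. operating authority certificate absent → not met
Not met: 5, 8

5, 8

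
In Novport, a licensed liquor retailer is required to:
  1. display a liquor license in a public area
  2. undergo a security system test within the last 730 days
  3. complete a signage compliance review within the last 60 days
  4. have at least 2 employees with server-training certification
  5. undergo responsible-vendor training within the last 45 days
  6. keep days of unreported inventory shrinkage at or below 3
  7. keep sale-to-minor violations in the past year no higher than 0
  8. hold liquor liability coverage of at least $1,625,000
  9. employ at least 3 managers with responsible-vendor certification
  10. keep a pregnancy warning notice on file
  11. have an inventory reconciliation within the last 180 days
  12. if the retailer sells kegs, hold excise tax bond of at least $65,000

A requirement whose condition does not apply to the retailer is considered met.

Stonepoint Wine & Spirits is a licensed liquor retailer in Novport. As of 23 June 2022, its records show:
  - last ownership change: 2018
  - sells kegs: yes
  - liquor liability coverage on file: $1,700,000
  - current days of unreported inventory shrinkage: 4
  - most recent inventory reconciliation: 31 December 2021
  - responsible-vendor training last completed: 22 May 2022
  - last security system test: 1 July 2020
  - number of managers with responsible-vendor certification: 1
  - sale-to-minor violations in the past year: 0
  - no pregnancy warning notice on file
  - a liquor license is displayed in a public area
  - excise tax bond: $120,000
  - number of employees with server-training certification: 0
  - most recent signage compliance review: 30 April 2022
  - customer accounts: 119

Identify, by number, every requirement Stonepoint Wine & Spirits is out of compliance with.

1. liquor license present → met
2. security system test 722 days ago vs limit 730 → met
3. signage compliance review 54 days ago vs limit 60 → met
4. employees with server-training certification 0 < 2 → not met
5. responsible-vendor training 32 days ago vs limit 45 → met
6. days of unreported inventory shrinkage 4 > 3 → not met
7. sale-to-minor violations in the past year 0 ≤ 0 → met
8. liquor liability coverage $1,700,000 ≥ $1,625,000 → met
9. managers with responsible-vendor certification 1 < 3 → not met
10. pregnancy warning notice absent → not met
11. inventory reconciliation 174 days ago vs limit 180 → met
12. condition 'sells kegs' holds; excise tax bond $120,000 ≥ $65,000 → met
Not met: 4, 6, 9, 10

4, 6, 9, 10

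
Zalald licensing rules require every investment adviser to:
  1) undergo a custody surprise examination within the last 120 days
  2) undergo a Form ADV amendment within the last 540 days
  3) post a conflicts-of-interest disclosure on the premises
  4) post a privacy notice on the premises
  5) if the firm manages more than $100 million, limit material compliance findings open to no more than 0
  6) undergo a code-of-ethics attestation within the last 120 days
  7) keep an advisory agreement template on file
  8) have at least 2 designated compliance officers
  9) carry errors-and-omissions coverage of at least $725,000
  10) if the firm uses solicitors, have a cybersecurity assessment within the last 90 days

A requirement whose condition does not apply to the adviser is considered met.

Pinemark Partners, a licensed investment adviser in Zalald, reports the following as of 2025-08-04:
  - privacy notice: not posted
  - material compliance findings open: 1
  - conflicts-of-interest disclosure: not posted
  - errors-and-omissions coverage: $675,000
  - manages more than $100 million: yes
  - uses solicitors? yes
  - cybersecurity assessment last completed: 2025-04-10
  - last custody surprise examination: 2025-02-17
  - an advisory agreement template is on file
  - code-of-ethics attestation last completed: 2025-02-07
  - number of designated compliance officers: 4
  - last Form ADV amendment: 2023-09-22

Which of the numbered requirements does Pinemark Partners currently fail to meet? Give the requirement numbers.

1. custody surprise examination 168 days ago vs limit 120 → not met
2. Form ADV amendment 682 days ago vs limit 540 → not met
3. conflicts-of-interest disclosure absent → not met
4. privacy notice absent → not met
5. condition 'manages more than $100 million' holds; material compliance findings open 1 > 0 → not met
6. code-of-ethics attestation 178 days ago vs limit 120 → not met
7. advisory agreement template present → met
8. designated compliance officers 4 ≥ 2 → met
9. errors-and-omissions coverage $675,000 < $725,000 → not met
10. condition 'uses solicitors' holds; cybersecurity assessment 116 days ago vs limit 90 → not met
Not met: 1, 2, 3, 4, 5, 6, 9, 10

1, 2, 3, 4, 5, 6, 9, 10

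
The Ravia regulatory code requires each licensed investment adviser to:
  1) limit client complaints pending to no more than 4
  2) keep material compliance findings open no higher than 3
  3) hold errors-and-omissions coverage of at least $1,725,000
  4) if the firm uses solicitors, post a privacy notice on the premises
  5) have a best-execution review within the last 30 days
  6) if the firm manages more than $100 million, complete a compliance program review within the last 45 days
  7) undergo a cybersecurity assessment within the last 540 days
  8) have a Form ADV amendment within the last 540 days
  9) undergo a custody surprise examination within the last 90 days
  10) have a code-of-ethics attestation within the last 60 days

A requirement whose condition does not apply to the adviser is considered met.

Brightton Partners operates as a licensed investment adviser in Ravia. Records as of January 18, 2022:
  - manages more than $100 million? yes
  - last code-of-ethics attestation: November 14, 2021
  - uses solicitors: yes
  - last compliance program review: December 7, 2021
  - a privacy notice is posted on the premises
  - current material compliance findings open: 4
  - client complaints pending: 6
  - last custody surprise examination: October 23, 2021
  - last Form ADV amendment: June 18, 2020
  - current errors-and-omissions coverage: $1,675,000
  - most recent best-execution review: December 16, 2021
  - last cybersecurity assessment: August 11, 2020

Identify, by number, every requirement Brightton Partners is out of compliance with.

1, 2, 3, 5, 8, 10

1. client complaints pending 6 > 4 → not met
2. material compliance findings open 4 > 3 → not met
3. errors-and-omissions coverage $1,675,000 < $1,725,000 → not met
4. condition 'uses solicitors' holds; privacy notice present → met
5. best-execution review 33 days ago vs limit 30 → not met
6. condition 'manages more than $100 million' holds; compliance program review 42 days ago vs limit 45 → met
7. cybersecurity assessment 525 days ago vs limit 540 → met
8. Form ADV amendment 579 days ago vs limit 540 → not met
9. custody surprise examination 87 days ago vs limit 90 → met
10. code-of-ethics attestation 65 days ago vs limit 60 → not met
Not met: 1, 2, 3, 5, 8, 10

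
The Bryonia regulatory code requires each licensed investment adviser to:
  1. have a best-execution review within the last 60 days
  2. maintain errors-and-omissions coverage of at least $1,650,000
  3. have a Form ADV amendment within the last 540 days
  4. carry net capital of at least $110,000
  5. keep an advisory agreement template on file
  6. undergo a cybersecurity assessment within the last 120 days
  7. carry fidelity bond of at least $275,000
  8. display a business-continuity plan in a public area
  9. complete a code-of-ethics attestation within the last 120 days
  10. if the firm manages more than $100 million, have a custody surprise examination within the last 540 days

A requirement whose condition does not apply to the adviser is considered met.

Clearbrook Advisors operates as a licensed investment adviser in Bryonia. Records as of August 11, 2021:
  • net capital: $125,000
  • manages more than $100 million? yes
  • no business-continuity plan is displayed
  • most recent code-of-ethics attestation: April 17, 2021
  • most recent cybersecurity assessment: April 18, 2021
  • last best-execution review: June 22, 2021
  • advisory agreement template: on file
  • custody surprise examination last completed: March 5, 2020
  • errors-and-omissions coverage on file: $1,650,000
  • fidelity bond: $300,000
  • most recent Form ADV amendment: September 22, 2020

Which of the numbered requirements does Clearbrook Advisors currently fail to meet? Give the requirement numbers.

8

1. best-execution review 50 days ago vs limit 60 → met
2. errors-and-omissions coverage $1,650,000 ≥ $1,650,000 → met
3. Form ADV amendment 323 days ago vs limit 540 → met
4. net capital $125,000 ≥ $110,000 → met
5. advisory agreement template present → met
6. cybersecurity assessment 115 days ago vs limit 120 → met
7. fidelity bond $300,000 ≥ $275,000 → met
8. business-continuity plan absent → not met
9. code-of-ethics attestation 116 days ago vs limit 120 → met
10. condition 'manages more than $100 million' holds; custody surprise examination 524 days ago vs limit 540 → met
Not met: 8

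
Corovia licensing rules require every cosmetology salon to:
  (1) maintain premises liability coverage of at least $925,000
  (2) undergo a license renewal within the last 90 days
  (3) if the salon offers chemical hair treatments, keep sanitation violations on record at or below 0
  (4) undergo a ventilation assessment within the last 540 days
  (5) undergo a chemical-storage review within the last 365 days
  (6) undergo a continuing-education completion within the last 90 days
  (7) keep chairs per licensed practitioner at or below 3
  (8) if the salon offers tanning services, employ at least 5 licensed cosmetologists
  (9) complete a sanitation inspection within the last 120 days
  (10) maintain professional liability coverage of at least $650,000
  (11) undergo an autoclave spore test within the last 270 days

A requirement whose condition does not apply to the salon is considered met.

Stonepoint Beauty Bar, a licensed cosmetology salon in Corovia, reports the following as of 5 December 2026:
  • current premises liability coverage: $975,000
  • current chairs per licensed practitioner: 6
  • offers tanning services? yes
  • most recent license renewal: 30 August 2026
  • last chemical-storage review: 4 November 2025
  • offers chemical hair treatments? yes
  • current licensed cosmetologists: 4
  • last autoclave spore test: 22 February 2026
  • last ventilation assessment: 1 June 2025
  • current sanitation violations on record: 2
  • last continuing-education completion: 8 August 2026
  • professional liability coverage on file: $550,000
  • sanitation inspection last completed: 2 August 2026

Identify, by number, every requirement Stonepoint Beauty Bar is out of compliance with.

2, 3, 4, 5, 6, 7, 8, 9, 10, 11

1. premises liability coverage $975,000 ≥ $925,000 → met
2. license renewal 97 days ago vs limit 90 → not met
3. condition 'offers chemical hair treatments' holds; sanitation violations on record 2 > 0 → not met
4. ventilation assessment 552 days ago vs limit 540 → not met
5. chemical-storage review 396 days ago vs limit 365 → not met
6. continuing-education completion 119 days ago vs limit 90 → not met
7. chairs per licensed practitioner 6 > 3 → not met
8. condition 'offers tanning services' holds; licensed cosmetologists 4 < 5 → not met
9. sanitation inspection 125 days ago vs limit 120 → not met
10. professional liability coverage $550,000 < $650,000 → not met
11. autoclave spore test 286 days ago vs limit 270 → not met
Not met: 2, 3, 4, 5, 6, 7, 8, 9, 10, 11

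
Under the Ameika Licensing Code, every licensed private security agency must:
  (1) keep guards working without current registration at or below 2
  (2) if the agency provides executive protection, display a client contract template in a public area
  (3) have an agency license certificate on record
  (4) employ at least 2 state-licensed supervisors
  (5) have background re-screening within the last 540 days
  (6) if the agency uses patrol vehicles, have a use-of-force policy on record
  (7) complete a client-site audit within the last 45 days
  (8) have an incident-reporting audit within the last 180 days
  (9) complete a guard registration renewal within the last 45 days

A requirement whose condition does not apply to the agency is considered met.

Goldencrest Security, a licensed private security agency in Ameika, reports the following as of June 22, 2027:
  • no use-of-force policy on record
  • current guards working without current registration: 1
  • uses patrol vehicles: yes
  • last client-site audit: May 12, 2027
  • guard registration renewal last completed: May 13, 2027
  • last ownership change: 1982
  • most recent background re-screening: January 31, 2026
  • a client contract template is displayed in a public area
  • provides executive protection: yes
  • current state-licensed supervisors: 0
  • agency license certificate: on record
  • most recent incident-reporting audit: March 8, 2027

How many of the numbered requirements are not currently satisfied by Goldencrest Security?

2

1. guards working without current registration 1 ≤ 2 → met
2. condition 'provides executive protection' holds; client contract template present → met
3. agency license certificate present → met
4. state-licensed supervisors 0 < 2 → not met
5. background re-screening 507 days ago vs limit 540 → met
6. condition 'uses patrol vehicles' holds; use-of-force policy absent → not met
7. client-site audit 41 days ago vs limit 45 → met
8. incident-reporting audit 106 days ago vs limit 180 → met
9. guard registration renewal 40 days ago vs limit 45 → met
Not met: 2 of 9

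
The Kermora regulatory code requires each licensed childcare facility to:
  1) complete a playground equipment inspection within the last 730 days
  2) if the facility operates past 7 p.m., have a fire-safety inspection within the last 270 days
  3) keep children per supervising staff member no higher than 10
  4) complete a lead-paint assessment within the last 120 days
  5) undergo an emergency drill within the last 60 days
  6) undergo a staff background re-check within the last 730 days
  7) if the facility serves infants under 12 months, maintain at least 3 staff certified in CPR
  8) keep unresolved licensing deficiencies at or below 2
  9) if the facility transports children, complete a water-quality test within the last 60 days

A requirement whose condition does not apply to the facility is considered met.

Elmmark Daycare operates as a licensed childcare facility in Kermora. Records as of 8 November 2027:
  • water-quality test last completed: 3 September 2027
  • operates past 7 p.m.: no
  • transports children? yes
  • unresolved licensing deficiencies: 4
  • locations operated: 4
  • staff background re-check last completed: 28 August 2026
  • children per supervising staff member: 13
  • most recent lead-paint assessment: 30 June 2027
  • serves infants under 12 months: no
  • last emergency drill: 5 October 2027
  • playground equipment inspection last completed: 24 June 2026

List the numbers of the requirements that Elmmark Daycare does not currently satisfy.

1. playground equipment inspection 502 days ago vs limit 730 → met
2. condition 'operates past 7 p.m.' does not hold → requirement n/a → met
3. children per supervising staff member 13 > 10 → not met
4. lead-paint assessment 131 days ago vs limit 120 → not met
5. emergency drill 34 days ago vs limit 60 → met
6. staff background re-check 437 days ago vs limit 730 → met
7. condition 'serves infants under 12 months' does not hold → requirement n/a → met
8. unresolved licensing deficiencies 4 > 2 → not met
9. condition 'transports children' holds; water-quality test 66 days ago vs limit 60 → not met
Not met: 3, 4, 8, 9

3, 4, 8, 9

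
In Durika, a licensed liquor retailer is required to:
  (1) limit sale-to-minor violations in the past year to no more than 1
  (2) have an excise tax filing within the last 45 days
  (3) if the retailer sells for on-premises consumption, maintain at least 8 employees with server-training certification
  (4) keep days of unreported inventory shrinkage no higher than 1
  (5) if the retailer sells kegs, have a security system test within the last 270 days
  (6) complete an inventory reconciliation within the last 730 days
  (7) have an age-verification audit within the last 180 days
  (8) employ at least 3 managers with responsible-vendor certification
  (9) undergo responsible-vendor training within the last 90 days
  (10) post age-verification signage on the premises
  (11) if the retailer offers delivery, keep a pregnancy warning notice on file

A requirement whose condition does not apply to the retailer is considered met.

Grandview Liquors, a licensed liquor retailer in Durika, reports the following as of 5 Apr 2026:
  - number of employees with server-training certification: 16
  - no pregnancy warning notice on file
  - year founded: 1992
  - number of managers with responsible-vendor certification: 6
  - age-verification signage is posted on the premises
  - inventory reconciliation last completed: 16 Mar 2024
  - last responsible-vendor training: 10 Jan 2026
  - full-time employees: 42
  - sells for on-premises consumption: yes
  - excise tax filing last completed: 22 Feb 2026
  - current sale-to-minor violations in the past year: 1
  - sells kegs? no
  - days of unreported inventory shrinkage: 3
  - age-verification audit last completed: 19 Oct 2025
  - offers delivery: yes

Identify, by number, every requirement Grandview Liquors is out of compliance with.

1. sale-to-minor violations in the past year 1 ≤ 1 → met
2. excise tax filing 42 days ago vs limit 45 → met
3. condition 'sells for on-premises consumption' holds; employees with server-training certification 16 ≥ 8 → met
4. days of unreported inventory shrinkage 3 > 1 → not met
5. condition 'sells kegs' does not hold → requirement n/a → met
6. inventory reconciliation 750 days ago vs limit 730 → not met
7. age-verification audit 168 days ago vs limit 180 → met
8. managers with responsible-vendor certification 6 ≥ 3 → met
9. responsible-vendor training 85 days ago vs limit 90 → met
10. age-verification signage present → met
11. condition 'offers delivery' holds; pregnancy warning notice absent → not met
Not met: 4, 6, 11

4, 6, 11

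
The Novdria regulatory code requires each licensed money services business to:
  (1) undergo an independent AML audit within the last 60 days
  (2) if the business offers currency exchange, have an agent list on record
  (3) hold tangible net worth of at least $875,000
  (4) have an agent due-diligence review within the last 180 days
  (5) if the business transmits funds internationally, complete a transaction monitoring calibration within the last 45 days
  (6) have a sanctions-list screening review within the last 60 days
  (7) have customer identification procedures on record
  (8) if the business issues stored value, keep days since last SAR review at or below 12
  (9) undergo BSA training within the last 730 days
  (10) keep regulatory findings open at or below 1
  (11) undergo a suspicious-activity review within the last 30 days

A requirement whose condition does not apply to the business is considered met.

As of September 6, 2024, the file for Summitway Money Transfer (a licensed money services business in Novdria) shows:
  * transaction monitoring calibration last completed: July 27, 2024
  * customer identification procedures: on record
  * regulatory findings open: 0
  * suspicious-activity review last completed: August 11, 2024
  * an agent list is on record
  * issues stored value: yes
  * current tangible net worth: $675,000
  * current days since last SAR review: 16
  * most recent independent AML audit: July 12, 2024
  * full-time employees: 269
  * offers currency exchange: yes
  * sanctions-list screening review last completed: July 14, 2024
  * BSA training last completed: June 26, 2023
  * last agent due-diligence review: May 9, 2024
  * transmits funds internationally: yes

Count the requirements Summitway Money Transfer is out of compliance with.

1. independent AML audit 56 days ago vs limit 60 → met
2. condition 'offers currency exchange' holds; agent list present → met
3. tangible net worth $675,000 < $875,000 → not met
4. agent due-diligence review 120 days ago vs limit 180 → met
5. condition 'transmits funds internationally' holds; transaction monitoring calibration 41 days ago vs limit 45 → met
6. sanctions-list screening review 54 days ago vs limit 60 → met
7. customer identification procedures present → met
8. condition 'issues stored value' holds; days since last SAR review 16 > 12 → not met
9. BSA training 438 days ago vs limit 730 → met
10. regulatory findings open 0 ≤ 1 → met
11. suspicious-activity review 26 days ago vs limit 30 → met
Not met: 2 of 11

2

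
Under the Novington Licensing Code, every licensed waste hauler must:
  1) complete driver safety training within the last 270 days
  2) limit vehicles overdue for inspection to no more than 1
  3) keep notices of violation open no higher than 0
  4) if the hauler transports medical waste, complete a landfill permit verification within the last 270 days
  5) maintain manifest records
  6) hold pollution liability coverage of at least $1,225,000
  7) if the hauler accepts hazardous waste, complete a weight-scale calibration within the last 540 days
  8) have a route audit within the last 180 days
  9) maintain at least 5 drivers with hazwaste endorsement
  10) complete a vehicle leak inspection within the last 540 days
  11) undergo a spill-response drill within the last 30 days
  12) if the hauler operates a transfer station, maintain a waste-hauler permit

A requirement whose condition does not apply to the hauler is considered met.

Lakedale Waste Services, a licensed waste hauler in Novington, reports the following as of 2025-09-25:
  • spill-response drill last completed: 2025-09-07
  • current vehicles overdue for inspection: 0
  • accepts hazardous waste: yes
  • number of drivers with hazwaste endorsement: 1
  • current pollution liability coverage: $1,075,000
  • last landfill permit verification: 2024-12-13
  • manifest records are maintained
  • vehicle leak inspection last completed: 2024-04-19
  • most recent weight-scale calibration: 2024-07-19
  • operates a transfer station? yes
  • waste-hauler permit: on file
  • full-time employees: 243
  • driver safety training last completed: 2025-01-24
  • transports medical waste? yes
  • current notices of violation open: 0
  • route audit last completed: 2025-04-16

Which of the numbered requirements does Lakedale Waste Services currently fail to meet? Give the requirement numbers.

1. driver safety training 244 days ago vs limit 270 → met
2. vehicles overdue for inspection 0 ≤ 1 → met
3. notices of violation open 0 ≤ 0 → met
4. condition 'transports medical waste' holds; landfill permit verification 286 days ago vs limit 270 → not met
5. manifest records present → met
6. pollution liability coverage $1,075,000 < $1,225,000 → not met
7. condition 'accepts hazardous waste' holds; weight-scale calibration 433 days ago vs limit 540 → met
8. route audit 162 days ago vs limit 180 → met
9. drivers with hazwaste endorsement 1 < 5 → not met
10. vehicle leak inspection 524 days ago vs limit 540 → met
11. spill-response drill 18 days ago vs limit 30 → met
12. condition 'operates a transfer station' holds; waste-hauler permit present → met
Not met: 4, 6, 9

4, 6, 9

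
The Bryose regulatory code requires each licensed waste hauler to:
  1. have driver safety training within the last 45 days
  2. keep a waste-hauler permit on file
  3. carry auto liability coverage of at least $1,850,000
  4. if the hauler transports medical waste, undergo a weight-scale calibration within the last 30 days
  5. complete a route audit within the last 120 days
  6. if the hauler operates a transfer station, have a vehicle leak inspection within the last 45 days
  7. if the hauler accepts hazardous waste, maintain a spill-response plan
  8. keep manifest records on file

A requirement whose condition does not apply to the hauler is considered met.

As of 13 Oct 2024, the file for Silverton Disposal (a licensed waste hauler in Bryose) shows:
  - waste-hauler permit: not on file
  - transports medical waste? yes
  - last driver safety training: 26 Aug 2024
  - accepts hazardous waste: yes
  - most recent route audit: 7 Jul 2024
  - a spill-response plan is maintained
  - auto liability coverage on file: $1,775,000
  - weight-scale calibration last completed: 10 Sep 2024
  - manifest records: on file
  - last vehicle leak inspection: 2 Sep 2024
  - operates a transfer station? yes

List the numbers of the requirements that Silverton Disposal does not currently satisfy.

1, 2, 3, 4

1. driver safety training 48 days ago vs limit 45 → not met
2. waste-hauler permit absent → not met
3. auto liability coverage $1,775,000 < $1,850,000 → not met
4. condition 'transports medical waste' holds; weight-scale calibration 33 days ago vs limit 30 → not met
5. route audit 98 days ago vs limit 120 → met
6. condition 'operates a transfer station' holds; vehicle leak inspection 41 days ago vs limit 45 → met
7. condition 'accepts hazardous waste' holds; spill-response plan present → met
8. manifest records present → met
Not met: 1, 2, 3, 4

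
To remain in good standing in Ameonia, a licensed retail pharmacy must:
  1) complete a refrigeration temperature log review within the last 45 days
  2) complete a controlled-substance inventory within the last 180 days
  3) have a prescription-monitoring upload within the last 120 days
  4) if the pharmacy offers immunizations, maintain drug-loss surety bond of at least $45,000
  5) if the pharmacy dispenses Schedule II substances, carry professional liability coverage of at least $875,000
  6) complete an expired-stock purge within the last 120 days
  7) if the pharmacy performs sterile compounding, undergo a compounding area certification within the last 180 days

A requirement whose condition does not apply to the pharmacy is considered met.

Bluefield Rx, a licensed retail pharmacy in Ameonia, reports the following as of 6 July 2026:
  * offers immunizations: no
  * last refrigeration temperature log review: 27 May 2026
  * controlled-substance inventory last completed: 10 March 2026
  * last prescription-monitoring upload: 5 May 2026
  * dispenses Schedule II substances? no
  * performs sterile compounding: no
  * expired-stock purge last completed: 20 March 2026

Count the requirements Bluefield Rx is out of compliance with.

1. refrigeration temperature log review 40 days ago vs limit 45 → met
2. controlled-substance inventory 118 days ago vs limit 180 → met
3. prescription-monitoring upload 62 days ago vs limit 120 → met
4. condition 'offers immunizations' does not hold → requirement n/a → met
5. condition 'dispenses Schedule II substances' does not hold → requirement n/a → met
6. expired-stock purge 108 days ago vs limit 120 → met
7. condition 'performs sterile compounding' does not hold → requirement n/a → met
Not met: 0 of 7

0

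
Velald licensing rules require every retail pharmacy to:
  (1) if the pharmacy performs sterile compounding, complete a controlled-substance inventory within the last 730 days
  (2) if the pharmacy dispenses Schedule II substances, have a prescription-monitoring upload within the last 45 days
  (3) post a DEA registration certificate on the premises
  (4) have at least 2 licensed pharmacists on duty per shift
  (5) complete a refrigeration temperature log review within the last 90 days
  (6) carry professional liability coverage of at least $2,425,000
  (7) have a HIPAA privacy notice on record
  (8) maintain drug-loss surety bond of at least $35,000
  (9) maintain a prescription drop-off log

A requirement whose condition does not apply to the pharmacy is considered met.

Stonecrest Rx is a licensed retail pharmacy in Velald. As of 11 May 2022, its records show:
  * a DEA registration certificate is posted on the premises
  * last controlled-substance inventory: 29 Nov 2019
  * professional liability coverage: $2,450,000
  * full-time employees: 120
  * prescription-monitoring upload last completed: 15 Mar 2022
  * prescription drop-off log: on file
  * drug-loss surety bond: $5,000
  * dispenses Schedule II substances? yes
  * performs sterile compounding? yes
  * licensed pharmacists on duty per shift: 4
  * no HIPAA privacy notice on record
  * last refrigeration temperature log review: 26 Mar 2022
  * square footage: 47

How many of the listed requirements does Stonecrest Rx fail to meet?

4

1. condition 'performs sterile compounding' holds; controlled-substance inventory 894 days ago vs limit 730 → not met
2. condition 'dispenses Schedule II substances' holds; prescription-monitoring upload 57 days ago vs limit 45 → not met
3. DEA registration certificate present → met
4. licensed pharmacists on duty per shift 4 ≥ 2 → met
5. refrigeration temperature log review 46 days ago vs limit 90 → met
6. professional liability coverage $2,450,000 ≥ $2,425,000 → met
7. HIPAA privacy notice absent → not met
8. drug-loss surety bond $5,000 < $35,000 → not met
9. prescription drop-off log present → met
Not met: 4 of 9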